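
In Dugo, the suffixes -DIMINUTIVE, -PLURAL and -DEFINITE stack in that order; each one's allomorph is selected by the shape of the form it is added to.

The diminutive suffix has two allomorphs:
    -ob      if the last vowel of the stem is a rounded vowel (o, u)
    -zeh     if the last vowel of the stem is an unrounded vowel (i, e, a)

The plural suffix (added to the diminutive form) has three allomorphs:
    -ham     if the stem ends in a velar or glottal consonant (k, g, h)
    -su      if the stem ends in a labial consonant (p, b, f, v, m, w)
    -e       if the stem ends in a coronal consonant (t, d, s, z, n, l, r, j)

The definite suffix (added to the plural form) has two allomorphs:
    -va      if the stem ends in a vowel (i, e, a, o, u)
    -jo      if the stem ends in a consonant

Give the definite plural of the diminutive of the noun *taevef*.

taevefzehhamjo

*taevef* — last vowel /e/ (an unrounded vowel) → -zeh → *taevefzeh*.
The diminutive form *taevefzeh*: final consonant = /h/, velar/glottal → -ham → *taevefzehham*.
Since the final sound of the plural form *taevefzehham* is /m/ (a consonant), it takes -jo, giving *taevefzehhamjo*.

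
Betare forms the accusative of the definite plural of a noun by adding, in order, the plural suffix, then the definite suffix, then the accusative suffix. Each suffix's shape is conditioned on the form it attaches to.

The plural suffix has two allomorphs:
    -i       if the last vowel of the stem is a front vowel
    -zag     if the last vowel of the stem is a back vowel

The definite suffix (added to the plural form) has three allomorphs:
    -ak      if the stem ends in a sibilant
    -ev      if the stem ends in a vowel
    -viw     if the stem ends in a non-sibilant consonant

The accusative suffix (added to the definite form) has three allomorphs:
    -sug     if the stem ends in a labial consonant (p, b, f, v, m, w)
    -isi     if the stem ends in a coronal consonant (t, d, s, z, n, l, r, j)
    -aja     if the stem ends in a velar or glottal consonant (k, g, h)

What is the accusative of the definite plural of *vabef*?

Since the last vowel of *vabef* is /e/ (a front vowel), it takes -i, giving *vabefi*.
Since the final sound of the plural form *vabefi* is /i/ (a vowel), it takes -ev, giving *vabefiev*.
The definite form *vabefiev* — final consonant /v/ (labial) → -sug → *vabefievsug*.

vabefievsug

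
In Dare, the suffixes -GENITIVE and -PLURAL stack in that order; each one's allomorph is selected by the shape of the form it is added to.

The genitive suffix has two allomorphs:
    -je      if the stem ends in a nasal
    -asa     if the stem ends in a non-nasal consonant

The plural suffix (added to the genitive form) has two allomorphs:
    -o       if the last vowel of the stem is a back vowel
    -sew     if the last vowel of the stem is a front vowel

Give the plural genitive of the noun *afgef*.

afgefasao

The final consonant of *afgef* is /f/, which is non-nasal, so the genitive suffix is -asa, giving *afgefasa*.
The last vowel of the genitive form *afgefasa* is /a/, which is a back vowel, so the plural suffix is -o, giving *afgefasao*.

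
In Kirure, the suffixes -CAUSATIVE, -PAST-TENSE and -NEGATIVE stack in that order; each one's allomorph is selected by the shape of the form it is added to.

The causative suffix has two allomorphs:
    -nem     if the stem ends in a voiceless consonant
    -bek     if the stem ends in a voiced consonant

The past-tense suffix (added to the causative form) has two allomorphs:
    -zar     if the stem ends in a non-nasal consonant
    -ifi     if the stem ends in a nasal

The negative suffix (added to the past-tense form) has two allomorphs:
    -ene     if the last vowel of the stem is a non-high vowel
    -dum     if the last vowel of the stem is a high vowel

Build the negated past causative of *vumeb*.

*vumeb*: final consonant = /b/, voiced → -bek → *vumebbek*.
The causative form *vumebbek* — final consonant /k/ (non-nasal) → -zar → *vumebbekzar*.
The past-tense form *vumebbekzar* — last vowel /a/ (a non-high vowel) → -ene → *vumebbekzarene*.

vumebbekzarene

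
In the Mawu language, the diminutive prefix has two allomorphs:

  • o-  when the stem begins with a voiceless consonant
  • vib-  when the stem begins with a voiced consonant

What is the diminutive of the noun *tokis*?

otokis

The first consonant of *tokis* is /t/, which is voiceless, so the prefix is o-, giving *otokis*.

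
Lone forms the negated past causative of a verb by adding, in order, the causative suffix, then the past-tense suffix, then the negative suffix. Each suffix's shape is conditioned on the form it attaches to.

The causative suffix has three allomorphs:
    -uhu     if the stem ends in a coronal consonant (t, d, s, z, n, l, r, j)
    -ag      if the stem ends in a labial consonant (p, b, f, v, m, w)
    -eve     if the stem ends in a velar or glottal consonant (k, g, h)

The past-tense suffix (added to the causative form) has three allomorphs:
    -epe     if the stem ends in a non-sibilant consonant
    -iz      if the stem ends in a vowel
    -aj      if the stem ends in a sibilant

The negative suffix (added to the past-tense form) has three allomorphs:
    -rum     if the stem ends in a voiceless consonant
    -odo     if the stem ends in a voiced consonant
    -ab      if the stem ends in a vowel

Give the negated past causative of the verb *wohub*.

The final consonant of *wohub* is /b/, which is labial, so the causative suffix is -ag, giving *wohubag*.
Since the final sound of the causative form *wohubag* is /g/ (a non-sibilant consonant), it takes -epe, giving *wohubagepe*.
Since the final sound of the past-tense form *wohubagepe* is /e/ (a vowel), it takes -ab, giving *wohubagepeab*.

wohubagepeab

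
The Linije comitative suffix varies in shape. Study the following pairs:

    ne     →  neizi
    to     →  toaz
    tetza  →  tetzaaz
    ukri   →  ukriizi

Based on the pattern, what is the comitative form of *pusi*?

pusiizi

The pattern is front/back vowel harmony: -izi when the last vowel of the stem is a front vowel (*ne*, *ukri*); -az when the last vowel of the stem is a back vowel (*to*, *tetza*).
*pusi*: last vowel = /i/, a front vowel → -izi → *pusiizi*.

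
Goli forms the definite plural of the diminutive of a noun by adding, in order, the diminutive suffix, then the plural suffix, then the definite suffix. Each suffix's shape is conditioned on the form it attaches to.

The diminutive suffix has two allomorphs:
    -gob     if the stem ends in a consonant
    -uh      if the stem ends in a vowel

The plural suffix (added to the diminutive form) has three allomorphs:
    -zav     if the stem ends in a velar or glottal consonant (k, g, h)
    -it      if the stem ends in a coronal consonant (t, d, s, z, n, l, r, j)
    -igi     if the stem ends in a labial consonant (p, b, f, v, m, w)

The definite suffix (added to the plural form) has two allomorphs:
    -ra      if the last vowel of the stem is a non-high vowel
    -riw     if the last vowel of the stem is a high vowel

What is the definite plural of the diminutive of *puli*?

*puli* — final sound /i/ (a vowel) → -uh → *puliuh*.
The diminutive form *puliuh*: final consonant = /h/, velar/glottal → -zav → *puliuhzav*.
The last vowel of the plural form *puliuhzav* is /a/, which is a non-high vowel, so the definite suffix is -ra, giving *puliuhzavra*.

puliuhzavra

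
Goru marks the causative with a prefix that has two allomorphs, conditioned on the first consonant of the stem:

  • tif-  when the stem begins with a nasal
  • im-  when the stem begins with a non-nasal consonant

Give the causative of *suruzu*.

*suruzu*: first consonant = /s/, non-nasal → im- → *imsuruzu*.

imsuruzu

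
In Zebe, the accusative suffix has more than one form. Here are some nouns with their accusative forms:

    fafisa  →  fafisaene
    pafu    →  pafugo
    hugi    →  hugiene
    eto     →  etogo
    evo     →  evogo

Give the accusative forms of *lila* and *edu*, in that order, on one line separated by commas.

The alternation tracks the last vowel of the stem — -go when the last vowel of the stem is a rounded vowel (*pafu*, *eto*, *evo*); -ene when the last vowel of the stem is an unrounded vowel (*fafisa*, *hugi*).
The last vowel of *lila* is /a/, which is an unrounded vowel, so the suffix is -ene, giving *lilaene*.
The last vowel of *edu* is /u/, which is a rounded vowel, so the suffix is -go, giving *edugo*.

lilaene, edugo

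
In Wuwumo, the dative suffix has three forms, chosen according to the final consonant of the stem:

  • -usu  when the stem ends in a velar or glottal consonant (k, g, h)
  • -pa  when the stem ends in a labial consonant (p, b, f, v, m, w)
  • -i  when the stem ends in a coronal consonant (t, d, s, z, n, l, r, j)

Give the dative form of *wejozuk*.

wejozukusu

*wejozuk*: final consonant = /k/, velar/glottal → -usu → *wejozukusu*.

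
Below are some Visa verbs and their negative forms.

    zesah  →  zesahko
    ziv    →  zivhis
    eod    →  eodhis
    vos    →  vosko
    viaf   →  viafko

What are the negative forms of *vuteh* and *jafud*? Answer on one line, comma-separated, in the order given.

vutehko, jafudhis

The pattern is voicing of the final consonant: -ko when the stem ends in a voiceless consonant (*zesah*, *vos*, *viaf*); -his when the stem ends in a voiced consonant (*ziv*, *eod*).
*vuteh*: final consonant = /h/, voiceless → -ko → *vutehko*.
Since the final consonant of *jafud* is /d/ (voiced), it takes -his, giving *jafudhis*.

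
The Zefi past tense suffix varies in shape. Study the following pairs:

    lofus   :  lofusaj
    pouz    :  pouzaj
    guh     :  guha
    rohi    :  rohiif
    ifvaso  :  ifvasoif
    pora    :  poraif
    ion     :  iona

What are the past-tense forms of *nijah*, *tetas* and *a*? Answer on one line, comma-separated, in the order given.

Looking at the final sound of each stem: -aj when the stem ends in a sibilant (*lofus*, *pouz*); -a when the stem ends in a non-sibilant consonant (*guh*, *ion*); -if when the stem ends in a vowel (*rohi*, *ifvaso*, *pora*).
The final sound of *nijah* is /h/, which is a non-sibilant consonant, so the suffix is -a, giving *nijaha*.
*tetas* — final sound /s/ (a sibilant) → -aj → *tetasaj*.
*a* — final sound /a/ (a vowel) → -if → *aif*.

nijaha, tetasaj, aif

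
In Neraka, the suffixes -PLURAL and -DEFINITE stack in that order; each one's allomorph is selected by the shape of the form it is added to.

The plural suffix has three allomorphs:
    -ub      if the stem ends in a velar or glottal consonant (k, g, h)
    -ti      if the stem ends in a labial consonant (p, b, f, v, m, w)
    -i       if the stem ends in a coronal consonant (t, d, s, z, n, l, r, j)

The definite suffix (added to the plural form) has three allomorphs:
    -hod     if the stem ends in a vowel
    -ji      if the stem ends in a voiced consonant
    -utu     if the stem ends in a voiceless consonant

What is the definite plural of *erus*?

erusihod

The final consonant of *erus* is /s/, which is coronal, so the plural suffix is -i, giving *erusi*.
The plural form *erusi*: final sound = /i/, a vowel → -hod → *erusihod*.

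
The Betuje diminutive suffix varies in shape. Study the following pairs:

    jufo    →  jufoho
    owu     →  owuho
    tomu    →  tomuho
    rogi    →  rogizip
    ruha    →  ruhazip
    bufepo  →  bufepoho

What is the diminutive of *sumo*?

The alternation tracks the last vowel of the stem — -ho when the last vowel of the stem is a rounded vowel (*jufo*, *owu*, *tomu*, *bufepo*); -zip when the last vowel of the stem is an unrounded vowel (*rogi*, *ruha*).
The last vowel of *sumo* is /o/, which is a rounded vowel, so the suffix is -ho, giving *sumoho*.

sumoho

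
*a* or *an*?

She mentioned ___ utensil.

The indefinite article is chosen by the initial *sound* of the following word, not its spelling.
*utensil* begins with the sound /juː/ (u pronounced /juː/) — a consonant sound.
So the article is *a*: She mentioned a utensil.

a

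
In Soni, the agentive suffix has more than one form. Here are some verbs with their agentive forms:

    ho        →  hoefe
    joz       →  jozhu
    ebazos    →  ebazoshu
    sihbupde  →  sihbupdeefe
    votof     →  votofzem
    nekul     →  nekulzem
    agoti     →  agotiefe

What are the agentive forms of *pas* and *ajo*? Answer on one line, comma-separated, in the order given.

pashu, ajoefe

The pattern is sibilance of the final sound: -hu when the stem ends in a sibilant (*joz*, *ebazos*); -zem when the stem ends in a non-sibilant consonant (*votof*, *nekul*); -efe when the stem ends in a vowel (*ho*, *sihbupde*, *agoti*).
*pas* — final sound /s/ (a sibilant) → -hu → *pashu*.
*ajo*: final sound = /o/, a vowel → -efe → *ajoefe*.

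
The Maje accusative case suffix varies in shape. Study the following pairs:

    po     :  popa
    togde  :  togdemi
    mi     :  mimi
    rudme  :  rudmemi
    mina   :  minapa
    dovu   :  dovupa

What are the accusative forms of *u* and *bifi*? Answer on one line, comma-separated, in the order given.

The alternation tracks the last vowel of the stem — -mi when the last vowel of the stem is a front vowel (*togde*, *mi*, *rudme*); -pa when the last vowel of the stem is a back vowel (*po*, *mina*, *dovu*).
*u*: last vowel = /u/, a back vowel → -pa → *upa*.
The last vowel of *bifi* is /i/, which is a front vowel, so the suffix is -mi, giving *bifimi*.

upa, bifimi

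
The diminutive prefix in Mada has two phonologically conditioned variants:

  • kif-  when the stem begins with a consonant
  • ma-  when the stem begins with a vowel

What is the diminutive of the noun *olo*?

maolo

*olo*: first sound = /o/, a vowel → ma- → *maolo*.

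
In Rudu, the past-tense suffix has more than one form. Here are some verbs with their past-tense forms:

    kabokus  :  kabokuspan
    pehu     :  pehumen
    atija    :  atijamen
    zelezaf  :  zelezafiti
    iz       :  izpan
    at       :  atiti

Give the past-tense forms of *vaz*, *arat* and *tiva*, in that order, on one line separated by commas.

vazpan, aratiti, tivamen

Looking at the final sound of each stem: -pan when the stem ends in a sibilant (*kabokus*, *iz*); -iti when the stem ends in a non-sibilant consonant (*zelezaf*, *at*); -men when the stem ends in a vowel (*pehu*, *atija*).
*vaz* — final sound /z/ (a sibilant) → -pan → *vazpan*.
*arat*: final sound = /t/, a non-sibilant consonant → -iti → *aratiti*.
*tiva*: final sound = /a/, a vowel → -men → *tivamen*.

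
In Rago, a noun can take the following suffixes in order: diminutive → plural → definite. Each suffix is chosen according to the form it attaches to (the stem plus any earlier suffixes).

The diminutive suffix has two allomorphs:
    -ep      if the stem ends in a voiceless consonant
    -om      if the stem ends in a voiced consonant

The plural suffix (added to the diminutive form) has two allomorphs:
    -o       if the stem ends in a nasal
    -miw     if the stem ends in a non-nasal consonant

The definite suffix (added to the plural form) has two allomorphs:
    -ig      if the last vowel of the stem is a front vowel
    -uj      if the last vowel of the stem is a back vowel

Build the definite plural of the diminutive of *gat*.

gatepmiwig

Since the final consonant of *gat* is /t/ (voiceless), it takes -ep, giving *gatep*.
Since the final consonant of the diminutive form *gatep* is /p/ (non-nasal), it takes -miw, giving *gatepmiw*.
The plural form *gatepmiw*: last vowel = /i/, a front vowel → -ig → *gatepmiwig*.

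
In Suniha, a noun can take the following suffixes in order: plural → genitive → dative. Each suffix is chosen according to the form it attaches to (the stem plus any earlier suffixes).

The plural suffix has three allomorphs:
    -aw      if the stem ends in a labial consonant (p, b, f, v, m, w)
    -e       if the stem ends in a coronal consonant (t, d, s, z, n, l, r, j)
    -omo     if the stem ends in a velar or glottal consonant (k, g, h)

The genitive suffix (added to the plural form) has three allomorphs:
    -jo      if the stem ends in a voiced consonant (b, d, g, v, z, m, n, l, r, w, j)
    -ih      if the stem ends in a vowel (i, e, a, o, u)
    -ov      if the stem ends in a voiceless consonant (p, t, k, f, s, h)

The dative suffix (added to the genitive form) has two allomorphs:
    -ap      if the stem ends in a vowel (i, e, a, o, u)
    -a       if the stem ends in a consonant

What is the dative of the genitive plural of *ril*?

rileiha

The final consonant of *ril* is /l/, which is coronal, so the plural suffix is -e, giving *rile*.
The plural form *rile* — final sound /e/ (a vowel) → -ih → *rileih*.
The final sound of the genitive form *rileih* is /h/, which is a consonant, so the dative suffix is -a, giving *rileiha*.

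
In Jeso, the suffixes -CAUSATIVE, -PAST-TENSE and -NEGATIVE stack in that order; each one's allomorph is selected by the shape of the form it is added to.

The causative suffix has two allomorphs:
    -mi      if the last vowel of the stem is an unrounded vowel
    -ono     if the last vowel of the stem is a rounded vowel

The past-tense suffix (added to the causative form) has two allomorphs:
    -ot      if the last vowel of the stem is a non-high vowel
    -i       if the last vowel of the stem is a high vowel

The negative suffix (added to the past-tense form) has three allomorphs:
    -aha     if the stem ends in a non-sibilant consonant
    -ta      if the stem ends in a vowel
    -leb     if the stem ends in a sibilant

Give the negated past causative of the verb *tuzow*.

tuzowonootaha

*tuzow* — last vowel /o/ (a rounded vowel) → -ono → *tuzowono*.
The causative form *tuzowono* — last vowel /o/ (a non-high vowel) → -ot → *tuzowonoot*.
The past-tense form *tuzowonoot*: final sound = /t/, a non-sibilant consonant → -aha → *tuzowonootaha*.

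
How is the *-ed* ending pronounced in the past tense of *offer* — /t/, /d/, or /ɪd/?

/d/

The stem *offer* ends in a voiced sound other than /d/.
The -ed suffix is realized as /ɪd/ after /t, d/; as /t/ after other voiceless consonants; and as /d/ after other voiced sounds.
So -ed on *offer* is pronounced /d/.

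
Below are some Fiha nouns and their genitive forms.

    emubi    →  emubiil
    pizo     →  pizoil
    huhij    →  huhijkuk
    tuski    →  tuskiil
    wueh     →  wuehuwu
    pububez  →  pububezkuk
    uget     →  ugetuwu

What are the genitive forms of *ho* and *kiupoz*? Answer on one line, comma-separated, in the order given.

The pattern is voicing of the final sound: -uwu when the stem ends in a voiceless consonant (*wueh*, *uget*); -kuk when the stem ends in a voiced consonant (*huhij*, *pububez*); -il when the stem ends in a vowel (*emubi*, *pizo*, *tuski*).
*ho*: final sound = /o/, a vowel → -il → *hoil*.
The final sound of *kiupoz* is /z/, which is a voiced consonant, so the suffix is -kuk, giving *kiupozkuk*.

hoil, kiupozkuk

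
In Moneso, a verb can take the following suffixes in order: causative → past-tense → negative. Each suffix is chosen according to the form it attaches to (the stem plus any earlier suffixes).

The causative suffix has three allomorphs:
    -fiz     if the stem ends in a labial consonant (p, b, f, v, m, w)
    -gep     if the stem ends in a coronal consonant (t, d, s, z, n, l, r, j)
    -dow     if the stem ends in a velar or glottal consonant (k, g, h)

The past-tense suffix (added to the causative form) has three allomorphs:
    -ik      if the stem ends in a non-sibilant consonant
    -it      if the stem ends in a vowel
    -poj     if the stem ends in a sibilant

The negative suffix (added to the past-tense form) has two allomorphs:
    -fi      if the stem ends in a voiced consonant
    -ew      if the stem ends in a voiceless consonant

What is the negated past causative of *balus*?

Since the final consonant of *balus* is /s/ (coronal), it takes -gep, giving *balusgep*.
The final sound of the causative form *balusgep* is /p/, which is a non-sibilant consonant, so the past-tense suffix is -ik, giving *balusgepik*.
The past-tense form *balusgepik* — final consonant /k/ (voiceless) → -ew → *balusgepikew*.

balusgepikew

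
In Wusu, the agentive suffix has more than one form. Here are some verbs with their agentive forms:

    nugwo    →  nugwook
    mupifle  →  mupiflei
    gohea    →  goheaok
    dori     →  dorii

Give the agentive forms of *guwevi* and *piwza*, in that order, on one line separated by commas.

guwevii, piwzaok

The suffix is conditioned by the last vowel: -i when the last vowel of the stem is a front vowel (*mupifle*, *dori*); -ok when the last vowel of the stem is a back vowel (*nugwo*, *gohea*).
Since the last vowel of *guwevi* is /i/ (a front vowel), it takes -i, giving *guwevii*.
The last vowel of *piwza* is /a/, which is a back vowel, so the suffix is -ok, giving *piwzaok*.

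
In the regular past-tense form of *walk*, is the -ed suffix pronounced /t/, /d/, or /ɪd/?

/t/

The stem *walk* ends in a voiceless consonant other than /t/.
The -ed suffix is realized as /ɪd/ after /t, d/; as /t/ after other voiceless consonants; and as /d/ after other voiced sounds.
So -ed on *walk* is pronounced /t/.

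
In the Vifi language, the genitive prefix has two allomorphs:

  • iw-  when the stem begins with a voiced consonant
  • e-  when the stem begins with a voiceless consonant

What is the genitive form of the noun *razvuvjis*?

iwrazvuvjis

*razvuvjis*: first consonant = /r/, voiced → iw- → *iwrazvuvjis*.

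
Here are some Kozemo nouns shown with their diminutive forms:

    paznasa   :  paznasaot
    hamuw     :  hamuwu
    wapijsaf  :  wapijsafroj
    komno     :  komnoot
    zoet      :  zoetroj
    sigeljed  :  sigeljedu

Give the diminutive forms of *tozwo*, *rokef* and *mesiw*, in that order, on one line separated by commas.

tozwoot, rokefroj, mesiwu

The alternation tracks the final sound of the stem — -roj when the stem ends in a voiceless consonant (*wapijsaf*, *zoet*); -u when the stem ends in a voiced consonant (*hamuw*, *sigeljed*); -ot when the stem ends in a vowel (*paznasa*, *komno*).
*tozwo* — final sound /o/ (a vowel) → -ot → *tozwoot*.
*rokef* — final sound /f/ (a voiceless consonant) → -roj → *rokefroj*.
*mesiw*: final sound = /w/, a voiced consonant → -u → *mesiwu*.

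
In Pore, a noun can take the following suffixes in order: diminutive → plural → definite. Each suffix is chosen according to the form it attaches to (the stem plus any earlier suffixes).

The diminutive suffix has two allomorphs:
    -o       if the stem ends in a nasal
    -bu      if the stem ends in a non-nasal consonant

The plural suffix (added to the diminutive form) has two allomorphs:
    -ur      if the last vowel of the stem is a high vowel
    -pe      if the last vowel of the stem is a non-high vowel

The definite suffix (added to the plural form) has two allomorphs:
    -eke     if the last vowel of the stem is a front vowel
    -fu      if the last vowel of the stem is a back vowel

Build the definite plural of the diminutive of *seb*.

Since the final consonant of *seb* is /b/ (non-nasal), it takes -bu, giving *sebbu*.
Since the last vowel of the diminutive form *sebbu* is /u/ (a high vowel), it takes -ur, giving *sebbuur*.
The last vowel of the plural form *sebbuur* is /u/, which is a back vowel, so the definite suffix is -fu, giving *sebbuurfu*.

sebbuurfu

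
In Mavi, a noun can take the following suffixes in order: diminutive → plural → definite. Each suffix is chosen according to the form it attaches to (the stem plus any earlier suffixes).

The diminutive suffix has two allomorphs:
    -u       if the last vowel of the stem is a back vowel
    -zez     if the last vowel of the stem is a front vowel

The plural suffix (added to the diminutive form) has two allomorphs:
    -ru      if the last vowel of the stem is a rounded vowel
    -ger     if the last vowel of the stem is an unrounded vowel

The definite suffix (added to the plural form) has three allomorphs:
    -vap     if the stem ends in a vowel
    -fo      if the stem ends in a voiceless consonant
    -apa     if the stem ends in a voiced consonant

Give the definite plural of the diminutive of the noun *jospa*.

*jospa*: last vowel = /a/, a back vowel → -u → *jospau*.
Since the last vowel of the diminutive form *jospau* is /u/ (a rounded vowel), it takes -ru, giving *jospauru*.
The plural form *jospauru* — final sound /u/ (a vowel) → -vap → *jospauruvap*.

jospauruvap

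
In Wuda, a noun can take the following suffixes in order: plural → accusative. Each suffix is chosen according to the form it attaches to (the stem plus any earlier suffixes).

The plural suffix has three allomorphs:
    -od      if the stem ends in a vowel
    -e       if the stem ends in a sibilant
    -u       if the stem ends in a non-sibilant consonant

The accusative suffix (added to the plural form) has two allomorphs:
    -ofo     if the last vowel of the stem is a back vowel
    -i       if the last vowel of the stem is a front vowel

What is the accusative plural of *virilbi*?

*virilbi*: final sound = /i/, a vowel → -od → *virilbiod*.
The plural form *virilbiod* — last vowel /o/ (a back vowel) → -ofo → *virilbiodofo*.

virilbiodofo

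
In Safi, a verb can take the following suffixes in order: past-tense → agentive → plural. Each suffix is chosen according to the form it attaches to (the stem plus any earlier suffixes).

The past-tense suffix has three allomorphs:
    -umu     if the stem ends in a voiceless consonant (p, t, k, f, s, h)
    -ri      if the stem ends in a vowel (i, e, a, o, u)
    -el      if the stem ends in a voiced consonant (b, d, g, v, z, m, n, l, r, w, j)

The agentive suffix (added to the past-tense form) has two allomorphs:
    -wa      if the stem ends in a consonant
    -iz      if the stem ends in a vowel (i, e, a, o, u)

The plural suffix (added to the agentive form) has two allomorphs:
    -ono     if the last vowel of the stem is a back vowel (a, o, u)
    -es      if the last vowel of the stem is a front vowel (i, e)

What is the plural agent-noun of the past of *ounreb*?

Since the final sound of *ounreb* is /b/ (a voiced consonant), it takes -el, giving *ounrebel*.
Since the final sound of the past-tense form *ounrebel* is /l/ (a consonant), it takes -wa, giving *ounrebelwa*.
Since the last vowel of the agentive form *ounrebelwa* is /a/ (a back vowel), it takes -ono, giving *ounrebelwaono*.

ounrebelwaono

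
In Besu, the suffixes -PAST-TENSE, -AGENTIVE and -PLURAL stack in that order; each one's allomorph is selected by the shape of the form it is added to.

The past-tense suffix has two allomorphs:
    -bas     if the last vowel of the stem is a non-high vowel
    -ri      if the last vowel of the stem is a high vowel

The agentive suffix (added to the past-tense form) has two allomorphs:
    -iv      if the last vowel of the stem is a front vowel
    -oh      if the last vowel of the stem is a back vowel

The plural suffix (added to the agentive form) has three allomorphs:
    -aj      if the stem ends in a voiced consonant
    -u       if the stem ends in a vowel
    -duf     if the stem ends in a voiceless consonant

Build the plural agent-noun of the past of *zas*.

Since the last vowel of *zas* is /a/ (a non-high vowel), it takes -bas, giving *zasbas*.
The past-tense form *zasbas* — last vowel /a/ (a back vowel) → -oh → *zasbasoh*.
The agentive form *zasbasoh* — final sound /h/ (a voiceless consonant) → -duf → *zasbasohduf*.

zasbasohduf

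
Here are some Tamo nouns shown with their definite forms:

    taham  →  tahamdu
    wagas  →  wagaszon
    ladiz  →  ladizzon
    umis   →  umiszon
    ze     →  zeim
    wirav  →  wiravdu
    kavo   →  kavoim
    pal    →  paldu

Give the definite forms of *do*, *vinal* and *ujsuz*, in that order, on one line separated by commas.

doim, vinaldu, ujsuzzon

The suffix is conditioned by the final sound: -zon when the stem ends in a sibilant (*wagas*, *ladiz*, *umis*); -du when the stem ends in a non-sibilant consonant (*taham*, *wirav*, *pal*); -im when the stem ends in a vowel (*ze*, *kavo*).
*do*: final sound = /o/, a vowel → -im → *doim*.
*vinal* — final sound /l/ (a non-sibilant consonant) → -du → *vinaldu*.
*ujsuz* — final sound /z/ (a sibilant) → -zon → *ujsuzzon*.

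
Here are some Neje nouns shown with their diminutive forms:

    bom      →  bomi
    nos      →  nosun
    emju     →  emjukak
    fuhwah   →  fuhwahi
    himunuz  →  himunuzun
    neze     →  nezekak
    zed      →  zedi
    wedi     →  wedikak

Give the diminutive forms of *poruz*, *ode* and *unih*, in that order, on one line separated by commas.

poruzun, odekak, unihi

The suffix is conditioned by the final sound: -un when the stem ends in a sibilant (*nos*, *himunuz*); -i when the stem ends in a non-sibilant consonant (*bom*, *fuhwah*, *zed*); -kak when the stem ends in a vowel (*emju*, *neze*, *wedi*).
*poruz* — final sound /z/ (a sibilant) → -un → *poruzun*.
The final sound of *ode* is /e/, which is a vowel, so the suffix is -kak, giving *odekak*.
The final sound of *unih* is /h/, which is a non-sibilant consonant, so the suffix is -i, giving *unihi*.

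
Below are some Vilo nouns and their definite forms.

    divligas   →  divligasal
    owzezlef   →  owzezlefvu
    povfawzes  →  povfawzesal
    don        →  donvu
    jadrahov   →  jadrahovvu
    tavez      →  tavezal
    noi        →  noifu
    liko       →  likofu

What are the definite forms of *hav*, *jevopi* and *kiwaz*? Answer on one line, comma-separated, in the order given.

The pattern is sibilance of the final sound: -al when the stem ends in a sibilant (*divligas*, *povfawzes*, *tavez*); -vu when the stem ends in a non-sibilant consonant (*owzezlef*, *don*, *jadrahov*); -fu when the stem ends in a vowel (*noi*, *liko*).
Since the final sound of *hav* is /v/ (a non-sibilant consonant), it takes -vu, giving *havvu*.
*jevopi* — final sound /i/ (a vowel) → -fu → *jevopifu*.
The final sound of *kiwaz* is /z/, which is a sibilant, so the suffix is -al, giving *kiwazal*.

havvu, jevopifu, kiwazal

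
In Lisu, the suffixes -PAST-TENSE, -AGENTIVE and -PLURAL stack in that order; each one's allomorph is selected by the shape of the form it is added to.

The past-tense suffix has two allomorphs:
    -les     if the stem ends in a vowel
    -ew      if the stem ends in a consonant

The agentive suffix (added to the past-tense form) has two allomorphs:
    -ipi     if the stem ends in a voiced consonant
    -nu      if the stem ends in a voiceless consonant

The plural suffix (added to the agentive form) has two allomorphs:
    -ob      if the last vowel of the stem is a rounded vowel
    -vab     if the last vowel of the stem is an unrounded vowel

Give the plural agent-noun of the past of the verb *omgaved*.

The final sound of *omgaved* is /d/, which is a consonant, so the past-tense suffix is -ew, giving *omgavedew*.
The final consonant of the past-tense form *omgavedew* is /w/, which is voiced, so the agentive suffix is -ipi, giving *omgavedewipi*.
The last vowel of the agentive form *omgavedewipi* is /i/, which is an unrounded vowel, so the plural suffix is -vab, giving *omgavedewipivab*.

omgavedewipivab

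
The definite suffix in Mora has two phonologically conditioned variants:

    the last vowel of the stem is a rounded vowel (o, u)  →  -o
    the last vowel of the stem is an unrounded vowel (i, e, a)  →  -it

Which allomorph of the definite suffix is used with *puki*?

-it

Since the last vowel of *puki* is /i/ (an unrounded vowel), it takes -it.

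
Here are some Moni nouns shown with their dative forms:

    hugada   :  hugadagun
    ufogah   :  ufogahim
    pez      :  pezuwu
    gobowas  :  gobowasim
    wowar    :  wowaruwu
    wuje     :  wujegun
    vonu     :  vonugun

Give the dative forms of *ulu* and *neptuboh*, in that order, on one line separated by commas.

ulugun, neptubohim

Looking at the final sound of each stem: -im when the stem ends in a voiceless consonant (*ufogah*, *gobowas*); -uwu when the stem ends in a voiced consonant (*pez*, *wowar*); -gun when the stem ends in a vowel (*hugada*, *wuje*, *vonu*).
*ulu* — final sound /u/ (a vowel) → -gun → *ulugun*.
*neptuboh*: final sound = /h/, a voiceless consonant → -im → *neptubohim*.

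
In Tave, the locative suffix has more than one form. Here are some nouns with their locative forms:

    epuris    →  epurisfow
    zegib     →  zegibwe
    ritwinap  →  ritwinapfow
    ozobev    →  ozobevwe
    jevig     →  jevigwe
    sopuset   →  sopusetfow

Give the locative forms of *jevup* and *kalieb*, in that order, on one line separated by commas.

jevupfow, kaliebwe

The suffix is conditioned by the final consonant: -fow when the stem ends in a voiceless consonant (*epuris*, *ritwinap*, *sopuset*); -we when the stem ends in a voiced consonant (*zegib*, *ozobev*, *jevig*).
Since the final consonant of *jevup* is /p/ (voiceless), it takes -fow, giving *jevupfow*.
The final consonant of *kalieb* is /b/, which is voiced, so the suffix is -we, giving *kaliebwe*.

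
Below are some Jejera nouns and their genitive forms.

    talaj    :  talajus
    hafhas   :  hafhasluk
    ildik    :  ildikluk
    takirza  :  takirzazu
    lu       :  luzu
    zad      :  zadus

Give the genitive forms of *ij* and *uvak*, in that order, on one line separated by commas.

ijus, uvakluk

Looking at the final sound of each stem: -luk when the stem ends in a voiceless consonant (*hafhas*, *ildik*); -us when the stem ends in a voiced consonant (*talaj*, *zad*); -zu when the stem ends in a vowel (*takirza*, *lu*).
*ij*: final sound = /j/, a voiced consonant → -us → *ijus*.
The final sound of *uvak* is /k/, which is a voiceless consonant, so the suffix is -luk, giving *uvakluk*.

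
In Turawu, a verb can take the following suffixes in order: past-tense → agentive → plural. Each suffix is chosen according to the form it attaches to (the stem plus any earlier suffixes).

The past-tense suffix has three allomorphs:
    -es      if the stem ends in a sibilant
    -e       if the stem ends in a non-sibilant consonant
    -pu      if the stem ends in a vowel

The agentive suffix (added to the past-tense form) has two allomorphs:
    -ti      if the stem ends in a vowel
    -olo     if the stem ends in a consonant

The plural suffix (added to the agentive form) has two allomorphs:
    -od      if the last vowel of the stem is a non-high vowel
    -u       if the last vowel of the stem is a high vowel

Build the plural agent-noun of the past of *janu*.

Since the final sound of *janu* is /u/ (a vowel), it takes -pu, giving *janupu*.
The final sound of the past-tense form *janupu* is /u/, which is a vowel, so the agentive suffix is -ti, giving *januputi*.
The agentive form *januputi* — last vowel /i/ (a high vowel) → -u → *januputiu*.

januputiu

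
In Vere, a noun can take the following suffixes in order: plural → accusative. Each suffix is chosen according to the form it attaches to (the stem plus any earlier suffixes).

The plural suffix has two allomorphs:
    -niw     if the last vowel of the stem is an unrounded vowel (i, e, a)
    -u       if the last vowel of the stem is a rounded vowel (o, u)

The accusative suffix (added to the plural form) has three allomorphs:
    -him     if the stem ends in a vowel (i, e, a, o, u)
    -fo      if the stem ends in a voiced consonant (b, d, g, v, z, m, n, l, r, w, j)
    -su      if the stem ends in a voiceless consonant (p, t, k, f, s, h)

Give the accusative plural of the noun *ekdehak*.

ekdehakniwfo

The last vowel of *ekdehak* is /a/, which is an unrounded vowel, so the plural suffix is -niw, giving *ekdehakniw*.
The plural form *ekdehakniw*: final sound = /w/, a voiced consonant → -fo → *ekdehakniwfo*.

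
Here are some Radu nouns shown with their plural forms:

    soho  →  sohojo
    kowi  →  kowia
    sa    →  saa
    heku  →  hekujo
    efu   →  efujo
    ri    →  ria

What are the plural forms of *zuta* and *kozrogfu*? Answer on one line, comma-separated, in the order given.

Looking at the last vowel of each stem: -jo when the last vowel of the stem is a rounded vowel (*soho*, *heku*, *efu*); -a when the last vowel of the stem is an unrounded vowel (*kowi*, *sa*, *ri*).
Since the last vowel of *zuta* is /a/ (an unrounded vowel), it takes -a, giving *zutaa*.
Since the last vowel of *kozrogfu* is /u/ (a rounded vowel), it takes -jo, giving *kozrogfujo*.

zutaa, kozrogfujo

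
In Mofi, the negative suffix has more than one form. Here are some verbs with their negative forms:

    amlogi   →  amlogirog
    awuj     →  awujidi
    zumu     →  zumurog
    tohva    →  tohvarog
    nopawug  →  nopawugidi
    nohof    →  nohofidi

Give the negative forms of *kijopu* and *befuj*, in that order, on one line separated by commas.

The suffix is conditioned by the final sound: -idi when the stem ends in a consonant (*awuj*, *nopawug*, *nohof*); -rog when the stem ends in a vowel (*amlogi*, *zumu*, *tohva*).
*kijopu* — final sound /u/ (a vowel) → -rog → *kijopurog*.
Since the final sound of *befuj* is /j/ (a consonant), it takes -idi, giving *befujidi*.

kijopurog, befujidi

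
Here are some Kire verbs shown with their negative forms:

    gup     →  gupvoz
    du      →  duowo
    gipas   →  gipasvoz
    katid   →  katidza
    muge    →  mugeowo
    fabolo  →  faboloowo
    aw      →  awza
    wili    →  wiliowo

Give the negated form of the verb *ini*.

iniowo

Looking at the final sound of each stem: -voz when the stem ends in a voiceless consonant (*gup*, *gipas*); -za when the stem ends in a voiced consonant (*katid*, *aw*); -owo when the stem ends in a vowel (*du*, *muge*, *fabolo*, *wili*).
*ini* — final sound /i/ (a vowel) → -owo → *iniowo*.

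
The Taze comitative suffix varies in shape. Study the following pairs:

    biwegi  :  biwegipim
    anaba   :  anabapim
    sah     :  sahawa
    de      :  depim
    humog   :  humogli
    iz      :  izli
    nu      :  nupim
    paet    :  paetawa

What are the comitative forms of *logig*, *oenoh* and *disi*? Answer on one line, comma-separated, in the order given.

Looking at the final sound of each stem: -awa when the stem ends in a voiceless consonant (*sah*, *paet*); -li when the stem ends in a voiced consonant (*humog*, *iz*); -pim when the stem ends in a vowel (*biwegi*, *anaba*, *de*, *nu*).
*logig* — final sound /g/ (a voiced consonant) → -li → *logigli*.
*oenoh*: final sound = /h/, a voiceless consonant → -awa → *oenohawa*.
*disi* — final sound /i/ (a vowel) → -pim → *disipim*.

logigli, oenohawa, disipim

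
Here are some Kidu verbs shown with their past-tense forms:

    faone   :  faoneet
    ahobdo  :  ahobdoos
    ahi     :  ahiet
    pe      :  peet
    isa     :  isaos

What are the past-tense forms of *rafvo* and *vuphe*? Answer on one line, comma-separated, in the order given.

rafvoos, vupheet

The suffix is conditioned by the last vowel: -et when the last vowel of the stem is a front vowel (*faone*, *ahi*, *pe*); -os when the last vowel of the stem is a back vowel (*ahobdo*, *isa*).
*rafvo*: last vowel = /o/, a back vowel → -os → *rafvoos*.
*vuphe*: last vowel = /e/, a front vowel → -et → *vupheet*.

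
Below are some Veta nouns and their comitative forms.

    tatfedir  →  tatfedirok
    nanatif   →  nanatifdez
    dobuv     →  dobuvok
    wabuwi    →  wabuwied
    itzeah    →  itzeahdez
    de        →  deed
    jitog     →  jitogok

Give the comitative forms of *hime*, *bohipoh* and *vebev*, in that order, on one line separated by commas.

The alternation tracks the final sound of the stem — -dez when the stem ends in a voiceless consonant (*nanatif*, *itzeah*); -ok when the stem ends in a voiced consonant (*tatfedir*, *dobuv*, *jitog*); -ed when the stem ends in a vowel (*wabuwi*, *de*).
Since the final sound of *hime* is /e/ (a vowel), it takes -ed, giving *himeed*.
*bohipoh*: final sound = /h/, a voiceless consonant → -dez → *bohipohdez*.
Since the final sound of *vebev* is /v/ (a voiced consonant), it takes -ok, giving *vebevok*.

himeed, bohipohdez, vebevok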